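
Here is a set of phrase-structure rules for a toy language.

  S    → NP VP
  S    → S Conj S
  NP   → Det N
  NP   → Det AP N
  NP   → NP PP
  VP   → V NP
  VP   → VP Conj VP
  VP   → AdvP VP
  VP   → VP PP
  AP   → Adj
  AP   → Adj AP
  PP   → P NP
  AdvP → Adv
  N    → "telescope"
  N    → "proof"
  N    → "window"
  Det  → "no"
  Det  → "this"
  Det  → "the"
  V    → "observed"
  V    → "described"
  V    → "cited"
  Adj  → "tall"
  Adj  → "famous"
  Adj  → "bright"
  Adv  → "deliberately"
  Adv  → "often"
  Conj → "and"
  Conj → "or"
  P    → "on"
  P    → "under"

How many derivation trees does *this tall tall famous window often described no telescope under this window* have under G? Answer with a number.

3

Two of the 3 distinct bracketings:
[S [NP [Det this] [AP [Adj tall] [AP [Adj tall] [AP [Adj famous]]]] [N window]] [VP [AdvP [Adv often]] [VP [V described] [NP [NP [Det no] [N telescope]] [PP [P under] [NP [Det this] [N window]]]]]]]
[S [NP [Det this] [AP [Adj tall] [AP [Adj tall] [AP [Adj famous]]]] [N window]] [VP [AdvP [Adv often]] [VP [VP [V described] [NP [Det no] [N telescope]]] [PP [P under] [NP [Det this] [N window]]]]]]
The difference turns on whether NP → NP PP is used at the relevant span, versus an alternative expansion of NP.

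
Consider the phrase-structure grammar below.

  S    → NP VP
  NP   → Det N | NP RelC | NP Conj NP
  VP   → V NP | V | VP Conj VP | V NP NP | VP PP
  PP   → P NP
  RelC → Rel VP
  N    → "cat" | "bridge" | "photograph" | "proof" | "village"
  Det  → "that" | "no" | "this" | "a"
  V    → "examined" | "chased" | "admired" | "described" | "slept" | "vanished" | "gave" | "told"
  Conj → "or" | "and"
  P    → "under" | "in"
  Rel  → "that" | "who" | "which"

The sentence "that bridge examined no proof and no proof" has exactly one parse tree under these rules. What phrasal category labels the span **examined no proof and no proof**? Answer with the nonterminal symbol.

S
  NP
    Det: that
    N: bridge
  VP
    V: examined
    NP
      NP
        Det: no
        N: proof
      Conj: and
      NP
        Det: no
        N: proof
The span 'examined no proof and no proof' is the VP node built by VP → V NP.

VP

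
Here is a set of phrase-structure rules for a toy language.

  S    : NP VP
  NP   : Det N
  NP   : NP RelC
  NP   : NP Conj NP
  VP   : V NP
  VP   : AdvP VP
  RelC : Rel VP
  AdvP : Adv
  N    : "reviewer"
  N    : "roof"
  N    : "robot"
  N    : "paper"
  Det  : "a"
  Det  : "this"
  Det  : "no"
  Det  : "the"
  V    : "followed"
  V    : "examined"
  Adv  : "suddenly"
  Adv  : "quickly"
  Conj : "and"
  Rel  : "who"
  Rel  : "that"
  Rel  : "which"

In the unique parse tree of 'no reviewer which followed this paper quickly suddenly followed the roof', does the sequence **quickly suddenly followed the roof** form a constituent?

Yes

[S [NP [NP [Det no] [N reviewer]] [RelC [Rel which] [VP [V followed] [NP [Det this] [N paper]]]]] [VP [AdvP [Adv quickly]] [VP [AdvP [Adv suddenly]] [VP [V followed] [NP [Det the] [N roof]]]]]]
The words 'quickly suddenly followed the roof' are exhaustively dominated by a single VP node (built by VP → AdvP VP), so they form a constituent.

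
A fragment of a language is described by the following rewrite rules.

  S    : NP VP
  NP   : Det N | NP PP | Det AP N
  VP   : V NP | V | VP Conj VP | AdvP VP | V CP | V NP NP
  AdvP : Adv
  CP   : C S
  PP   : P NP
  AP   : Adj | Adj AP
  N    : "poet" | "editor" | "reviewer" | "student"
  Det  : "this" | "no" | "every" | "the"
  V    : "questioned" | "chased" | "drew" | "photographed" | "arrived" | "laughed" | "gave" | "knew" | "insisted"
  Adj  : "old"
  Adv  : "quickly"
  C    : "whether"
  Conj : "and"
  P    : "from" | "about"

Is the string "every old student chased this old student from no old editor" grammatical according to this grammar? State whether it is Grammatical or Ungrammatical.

S
  NP
    Det: every
    AP
      Adj: old
    N: student
  VP
    V: chased
    NP
      NP
        Det: this
        AP
          Adj: old
        N: student
      PP
        P: from
        NP
          Det: no
          AP
            Adj: old
          N: editor
Every word is introduced by a lexical rule and the phrasal rules combine the resulting categories into a single S.

Grammatical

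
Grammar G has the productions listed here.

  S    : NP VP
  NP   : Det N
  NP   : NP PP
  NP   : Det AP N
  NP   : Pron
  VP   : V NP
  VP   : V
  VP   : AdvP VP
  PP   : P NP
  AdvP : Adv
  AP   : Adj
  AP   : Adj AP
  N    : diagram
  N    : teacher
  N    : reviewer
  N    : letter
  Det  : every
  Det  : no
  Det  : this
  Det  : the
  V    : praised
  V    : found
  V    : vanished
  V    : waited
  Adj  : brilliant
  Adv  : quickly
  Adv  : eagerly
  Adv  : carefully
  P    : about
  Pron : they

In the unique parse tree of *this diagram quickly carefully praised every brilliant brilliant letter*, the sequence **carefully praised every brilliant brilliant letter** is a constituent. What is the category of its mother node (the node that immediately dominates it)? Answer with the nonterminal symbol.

[S [NP [Det this] [N diagram]] [VP [AdvP [Adv quickly]] [VP [AdvP [Adv carefully]] [VP [V praised] [NP [Det every] [AP [Adj brilliant] [AP [Adj brilliant]]] [N letter]]]]]]
The span 'carefully praised every brilliant brilliant letter' is the VP node built by VP → AdvP VP.
Its mother is the VP built by VP → AdvP VP.

VP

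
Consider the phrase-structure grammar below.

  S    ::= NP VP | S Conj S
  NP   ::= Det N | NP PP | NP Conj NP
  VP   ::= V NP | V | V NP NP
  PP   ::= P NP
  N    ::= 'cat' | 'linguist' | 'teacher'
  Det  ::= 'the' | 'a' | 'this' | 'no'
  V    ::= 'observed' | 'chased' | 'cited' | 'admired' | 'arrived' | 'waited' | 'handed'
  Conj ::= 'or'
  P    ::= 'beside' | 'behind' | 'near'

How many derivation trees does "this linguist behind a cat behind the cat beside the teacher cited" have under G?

Two of the 5 distinct bracketings:
[S [NP [NP [Det this] [N linguist]] [PP [P behind] [NP [NP [Det a] [N cat]] [PP [P behind] [NP [NP [Det the] [N cat]] [PP [P beside] [NP [Det the] [N teacher]]]]]]]] [VP [V cited]]]
[S [NP [NP [Det this] [N linguist]] [PP [P behind] [NP [NP [NP [Det a] [N cat]] [PP [P behind] [NP [Det the] [N cat]]]] [PP [P beside] [NP [Det the] [N teacher]]]]]] [VP [V cited]]]
The trees differ in how a recursive rule is bracketed over the same span.

5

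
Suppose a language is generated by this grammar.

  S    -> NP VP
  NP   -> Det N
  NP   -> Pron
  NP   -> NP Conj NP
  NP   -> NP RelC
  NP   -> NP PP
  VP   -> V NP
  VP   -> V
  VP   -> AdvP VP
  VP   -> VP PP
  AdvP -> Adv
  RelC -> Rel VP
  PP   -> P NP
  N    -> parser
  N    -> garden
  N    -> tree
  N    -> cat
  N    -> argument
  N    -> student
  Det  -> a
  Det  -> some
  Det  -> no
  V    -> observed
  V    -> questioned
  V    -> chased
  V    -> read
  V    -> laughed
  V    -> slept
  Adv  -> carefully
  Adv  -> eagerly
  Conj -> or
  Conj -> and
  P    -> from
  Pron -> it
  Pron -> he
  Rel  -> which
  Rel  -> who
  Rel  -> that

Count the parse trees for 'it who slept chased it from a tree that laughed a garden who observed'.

7

Two of the 7 distinct bracketings:
[S [NP [NP [Pron it]] [RelC [Rel who] [VP [V slept]]]] [VP [V chased] [NP [NP [NP [Pron it]] [PP [P from] [NP [Det a] [N tree]]]] [RelC [Rel that] [VP [V laughed] [NP [NP [Det a] [N garden]] [RelC [Rel who] [VP [V observed]]]]]]]]]
[S [NP [NP [Pron it]] [RelC [Rel who] [VP [V slept]]]] [VP [V chased] [NP [NP [NP [NP [Pron it]] [PP [P from] [NP [Det a] [N tree]]]] [RelC [Rel that] [VP [V laughed] [NP [Det a] [N garden]]]]] [RelC [Rel who] [VP [V observed]]]]]]
The trees differ in how a recursive rule is bracketed over the same span.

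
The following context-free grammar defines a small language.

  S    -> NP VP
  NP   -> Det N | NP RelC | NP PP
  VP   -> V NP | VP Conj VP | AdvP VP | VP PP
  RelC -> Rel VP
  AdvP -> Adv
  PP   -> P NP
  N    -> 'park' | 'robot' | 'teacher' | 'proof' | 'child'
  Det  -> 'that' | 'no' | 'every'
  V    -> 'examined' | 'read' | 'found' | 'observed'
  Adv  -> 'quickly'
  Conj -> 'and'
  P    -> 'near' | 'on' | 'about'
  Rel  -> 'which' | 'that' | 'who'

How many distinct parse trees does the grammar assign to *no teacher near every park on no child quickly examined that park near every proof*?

6

Two of the 6 distinct bracketings:
[S [NP [NP [Det no] [N teacher]] [PP [P near] [NP [NP [Det every] [N park]] [PP [P on] [NP [Det no] [N child]]]]]] [VP [AdvP [Adv quickly]] [VP [V examined] [NP [NP [Det that] [N park]] [PP [P near] [NP [Det every] [N proof]]]]]]]
[S [NP [NP [Det no] [N teacher]] [PP [P near] [NP [NP [Det every] [N park]] [PP [P on] [NP [Det no] [N child]]]]]] [VP [AdvP [Adv quickly]] [VP [VP [V examined] [NP [Det that] [N park]]] [PP [P near] [NP [Det every] [N proof]]]]]]
The difference turns on whether VP → VP PP is used at the relevant span, versus an alternative expansion of VP.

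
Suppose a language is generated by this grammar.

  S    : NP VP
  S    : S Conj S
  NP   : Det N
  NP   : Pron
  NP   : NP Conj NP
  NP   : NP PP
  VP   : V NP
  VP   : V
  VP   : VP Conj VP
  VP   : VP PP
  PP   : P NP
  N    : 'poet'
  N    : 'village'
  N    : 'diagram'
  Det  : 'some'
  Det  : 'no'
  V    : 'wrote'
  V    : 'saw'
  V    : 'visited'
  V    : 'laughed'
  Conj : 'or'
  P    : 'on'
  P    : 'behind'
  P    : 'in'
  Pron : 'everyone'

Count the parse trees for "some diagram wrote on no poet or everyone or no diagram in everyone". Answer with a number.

7

Two of the 7 distinct bracketings:
[S [NP [Det some] [N diagram]] [VP [VP [V wrote]] [PP [P on] [NP [NP [Det no] [N poet]] [Conj or] [NP [NP [Pron everyone]] [Conj or] [NP [NP [Det no] [N diagram]] [PP [P in] [NP [Pron everyone]]]]]]]]]
[S [NP [Det some] [N diagram]] [VP [VP [V wrote]] [PP [P on] [NP [NP [Det no] [N poet]] [Conj or] [NP [NP [NP [Pron everyone]] [Conj or] [NP [Det no] [N diagram]]] [PP [P in] [NP [Pron everyone]]]]]]]]
The trees differ in how a recursive rule is bracketed over the same span.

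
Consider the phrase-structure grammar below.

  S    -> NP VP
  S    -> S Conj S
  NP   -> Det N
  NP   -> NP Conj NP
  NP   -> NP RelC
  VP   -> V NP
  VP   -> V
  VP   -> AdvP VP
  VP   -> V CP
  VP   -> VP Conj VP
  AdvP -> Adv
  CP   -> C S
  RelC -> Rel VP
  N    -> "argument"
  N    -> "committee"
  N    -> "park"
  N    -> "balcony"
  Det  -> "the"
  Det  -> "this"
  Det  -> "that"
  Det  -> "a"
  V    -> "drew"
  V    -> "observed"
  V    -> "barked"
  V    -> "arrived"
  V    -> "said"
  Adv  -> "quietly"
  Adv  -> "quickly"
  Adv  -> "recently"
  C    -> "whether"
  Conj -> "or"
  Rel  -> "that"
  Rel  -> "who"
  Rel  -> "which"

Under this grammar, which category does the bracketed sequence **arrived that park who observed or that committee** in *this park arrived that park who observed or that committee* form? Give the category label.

S
  NP
    Det: this
    N: park
  VP
    V: arrived
    NP
      NP
        NP
          Det: that
          N: park
        RelC
          Rel: who
          VP
            V: observed
      Conj: or
      NP
        Det: that
        N: committee
The span 'arrived that park who observed or that committee' is the VP node built by VP → V NP.

VP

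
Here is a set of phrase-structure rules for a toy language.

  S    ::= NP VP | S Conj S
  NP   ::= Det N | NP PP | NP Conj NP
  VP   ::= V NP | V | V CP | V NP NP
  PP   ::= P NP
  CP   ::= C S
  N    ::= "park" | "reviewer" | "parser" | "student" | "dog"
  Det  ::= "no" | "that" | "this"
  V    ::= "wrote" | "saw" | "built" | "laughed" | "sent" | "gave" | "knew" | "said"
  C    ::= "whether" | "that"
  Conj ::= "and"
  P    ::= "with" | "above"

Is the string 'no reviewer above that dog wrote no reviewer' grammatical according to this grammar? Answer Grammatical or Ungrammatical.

[S [NP [NP [Det no] [N reviewer]] [PP [P above] [NP [Det that] [N dog]]]] [VP [V wrote] [NP [Det no] [N reviewer]]]]
Every word is introduced by a lexical rule and the phrasal rules combine the resulting categories into a single S.

Grammatical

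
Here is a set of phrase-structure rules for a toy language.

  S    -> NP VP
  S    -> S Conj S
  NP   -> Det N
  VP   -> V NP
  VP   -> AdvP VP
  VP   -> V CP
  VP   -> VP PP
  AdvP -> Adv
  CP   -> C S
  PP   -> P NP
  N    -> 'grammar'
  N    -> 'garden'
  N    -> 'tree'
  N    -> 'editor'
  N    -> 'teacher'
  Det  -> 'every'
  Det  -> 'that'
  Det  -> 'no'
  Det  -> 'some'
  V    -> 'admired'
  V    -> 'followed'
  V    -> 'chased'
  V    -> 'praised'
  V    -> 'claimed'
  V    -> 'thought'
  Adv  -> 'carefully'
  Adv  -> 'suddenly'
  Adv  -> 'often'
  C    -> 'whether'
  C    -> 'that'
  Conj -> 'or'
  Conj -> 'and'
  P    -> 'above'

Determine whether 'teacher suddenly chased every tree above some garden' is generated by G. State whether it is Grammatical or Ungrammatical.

For S → NP VP, no prefix of the string parses as an NP. The alternative S rule S → S Conj S likewise has no satisfying split.

Ungrammatical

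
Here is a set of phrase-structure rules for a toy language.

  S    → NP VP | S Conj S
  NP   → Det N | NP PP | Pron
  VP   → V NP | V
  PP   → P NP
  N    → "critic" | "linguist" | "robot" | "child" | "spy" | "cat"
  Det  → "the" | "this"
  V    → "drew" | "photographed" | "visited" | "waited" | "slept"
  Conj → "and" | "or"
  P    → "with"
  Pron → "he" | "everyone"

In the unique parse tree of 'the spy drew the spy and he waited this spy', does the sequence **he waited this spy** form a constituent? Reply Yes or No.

[S [S [NP [Det the] [N spy]] [VP [V drew] [NP [Det the] [N spy]]]] [Conj and] [S [NP [Pron he]] [VP [V waited] [NP [Det this] [N spy]]]]]
The words 'he waited this spy' are exhaustively dominated by a single S node (built by S → NP VP), so they form a constituent.

Yes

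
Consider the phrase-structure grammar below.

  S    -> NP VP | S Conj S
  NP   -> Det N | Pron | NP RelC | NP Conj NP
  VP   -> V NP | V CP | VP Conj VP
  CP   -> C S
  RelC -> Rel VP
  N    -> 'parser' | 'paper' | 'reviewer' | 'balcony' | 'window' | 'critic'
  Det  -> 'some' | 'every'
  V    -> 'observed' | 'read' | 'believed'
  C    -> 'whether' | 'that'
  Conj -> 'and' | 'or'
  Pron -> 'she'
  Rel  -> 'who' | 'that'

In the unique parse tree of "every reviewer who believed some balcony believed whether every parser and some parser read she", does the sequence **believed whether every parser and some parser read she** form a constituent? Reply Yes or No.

Yes

[S [NP [NP [Det every] [N reviewer]] [RelC [Rel who] [VP [V believed] [NP [Det some] [N balcony]]]]] [VP [V believed] [CP [C whether] [S [NP [NP [Det every] [N parser]] [Conj and] [NP [Det some] [N parser]]] [VP [V read] [NP [Pron she]]]]]]]
The words 'believed whether every parser and some parser read she' are exhaustively dominated by a single VP node (built by VP → V CP), so they form a constituent.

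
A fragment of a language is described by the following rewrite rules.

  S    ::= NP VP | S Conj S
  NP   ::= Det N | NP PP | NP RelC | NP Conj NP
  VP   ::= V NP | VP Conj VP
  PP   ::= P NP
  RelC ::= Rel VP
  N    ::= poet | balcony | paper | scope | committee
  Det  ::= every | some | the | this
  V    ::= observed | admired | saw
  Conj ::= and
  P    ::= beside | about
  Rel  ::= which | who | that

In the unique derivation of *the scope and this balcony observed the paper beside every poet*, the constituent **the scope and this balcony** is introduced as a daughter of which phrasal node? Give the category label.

[S [NP [NP [Det the] [N scope]] [Conj and] [NP [Det this] [N balcony]]] [VP [V observed] [NP [NP [Det the] [N paper]] [PP [P beside] [NP [Det every] [N poet]]]]]]
The span 'the scope and this balcony' is the NP node built by NP → NP Conj NP.
Its mother is the S built by S → NP VP.

S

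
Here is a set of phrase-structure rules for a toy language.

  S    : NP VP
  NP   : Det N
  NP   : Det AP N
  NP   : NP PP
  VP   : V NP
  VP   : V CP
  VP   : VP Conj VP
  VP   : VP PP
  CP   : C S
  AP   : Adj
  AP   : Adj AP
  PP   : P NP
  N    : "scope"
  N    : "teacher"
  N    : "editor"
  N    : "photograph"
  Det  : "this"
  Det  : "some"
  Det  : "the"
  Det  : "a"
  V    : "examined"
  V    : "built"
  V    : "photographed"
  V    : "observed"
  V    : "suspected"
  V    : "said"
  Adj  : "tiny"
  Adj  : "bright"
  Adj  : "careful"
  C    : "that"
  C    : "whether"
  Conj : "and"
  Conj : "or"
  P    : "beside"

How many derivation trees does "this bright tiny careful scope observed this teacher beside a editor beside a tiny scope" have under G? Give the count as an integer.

Two of the 5 distinct bracketings:
[S [NP [Det this] [AP [Adj bright] [AP [Adj tiny] [AP [Adj careful]]]] [N scope]] [VP [V observed] [NP [NP [Det this] [N teacher]] [PP [P beside] [NP [NP [Det a] [N editor]] [PP [P beside] [NP [Det a] [AP [Adj tiny]] [N scope]]]]]]]]
[S [NP [Det this] [AP [Adj bright] [AP [Adj tiny] [AP [Adj careful]]]] [N scope]] [VP [V observed] [NP [NP [NP [Det this] [N teacher]] [PP [P beside] [NP [Det a] [N editor]]]] [PP [P beside] [NP [Det a] [AP [Adj tiny]] [N scope]]]]]]
The trees differ in how a recursive rule is bracketed over the same span.

5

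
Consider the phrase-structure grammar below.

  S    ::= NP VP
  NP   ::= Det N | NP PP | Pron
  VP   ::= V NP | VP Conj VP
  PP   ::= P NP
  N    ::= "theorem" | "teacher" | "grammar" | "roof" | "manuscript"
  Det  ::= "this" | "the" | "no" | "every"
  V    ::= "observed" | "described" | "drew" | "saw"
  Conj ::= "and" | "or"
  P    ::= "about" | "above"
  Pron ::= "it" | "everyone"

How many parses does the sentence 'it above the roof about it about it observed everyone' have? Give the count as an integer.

Two of the 5 distinct bracketings:
[S [NP [NP [Pron it]] [PP [P above] [NP [NP [Det the] [N roof]] [PP [P about] [NP [NP [Pron it]] [PP [P about] [NP [Pron it]]]]]]]] [VP [V observed] [NP [Pron everyone]]]]
[S [NP [NP [Pron it]] [PP [P above] [NP [NP [NP [Det the] [N roof]] [PP [P about] [NP [Pron it]]]] [PP [P about] [NP [Pron it]]]]]] [VP [V observed] [NP [Pron everyone]]]]
The trees differ in how a recursive rule is bracketed over the same span.

5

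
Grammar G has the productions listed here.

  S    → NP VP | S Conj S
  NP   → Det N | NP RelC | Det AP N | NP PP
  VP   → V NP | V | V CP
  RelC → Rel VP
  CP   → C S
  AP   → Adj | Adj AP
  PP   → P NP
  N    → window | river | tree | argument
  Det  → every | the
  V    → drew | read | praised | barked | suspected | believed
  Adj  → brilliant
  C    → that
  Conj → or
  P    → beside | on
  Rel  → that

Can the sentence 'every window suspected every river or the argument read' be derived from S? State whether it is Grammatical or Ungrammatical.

Grammatical

[S [S [NP [Det every] [N window]] [VP [V suspected] [NP [Det every] [N river]]]] [Conj or] [S [NP [Det the] [N argument]] [VP [V read]]]]
Every word is introduced by a lexical rule and the phrasal rules combine the resulting categories into a single S.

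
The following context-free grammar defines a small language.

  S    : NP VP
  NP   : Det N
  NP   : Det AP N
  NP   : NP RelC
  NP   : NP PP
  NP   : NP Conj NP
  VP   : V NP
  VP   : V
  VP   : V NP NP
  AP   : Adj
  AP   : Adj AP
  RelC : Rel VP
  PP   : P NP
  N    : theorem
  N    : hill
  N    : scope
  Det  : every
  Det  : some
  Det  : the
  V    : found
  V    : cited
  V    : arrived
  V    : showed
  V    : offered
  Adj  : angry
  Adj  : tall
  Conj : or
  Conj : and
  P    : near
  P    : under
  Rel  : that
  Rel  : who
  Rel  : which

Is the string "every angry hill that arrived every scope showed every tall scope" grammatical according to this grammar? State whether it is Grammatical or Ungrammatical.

Grammatical

[S [NP [NP [Det every] [AP [Adj angry]] [N hill]] [RelC [Rel that] [VP [V arrived] [NP [Det every] [N scope]]]]] [VP [V showed] [NP [Det every] [AP [Adj tall]] [N scope]]]]
Every word is introduced by a lexical rule and the phrasal rules combine the resulting categories into a single S.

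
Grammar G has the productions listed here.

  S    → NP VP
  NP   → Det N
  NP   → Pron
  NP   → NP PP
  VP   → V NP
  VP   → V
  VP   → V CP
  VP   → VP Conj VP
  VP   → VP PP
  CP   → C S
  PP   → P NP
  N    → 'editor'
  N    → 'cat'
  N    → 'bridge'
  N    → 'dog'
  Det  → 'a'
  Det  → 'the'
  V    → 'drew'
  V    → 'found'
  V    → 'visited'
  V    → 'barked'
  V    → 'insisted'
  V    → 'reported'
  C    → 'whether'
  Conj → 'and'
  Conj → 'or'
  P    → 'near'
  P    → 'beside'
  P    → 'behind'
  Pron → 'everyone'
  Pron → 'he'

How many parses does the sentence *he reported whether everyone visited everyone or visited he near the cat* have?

Two of the 7 distinct bracketings:
[S [NP [Pron he]] [VP [V reported] [CP [C whether] [S [NP [Pron everyone]] [VP [VP [V visited] [NP [Pron everyone]]] [Conj or] [VP [V visited] [NP [NP [Pron he]] [PP [P near] [NP [Det the] [N cat]]]]]]]]]]
[S [NP [Pron he]] [VP [V reported] [CP [C whether] [S [NP [Pron everyone]] [VP [VP [V visited] [NP [Pron everyone]]] [Conj or] [VP [VP [V visited] [NP [Pron he]]] [PP [P near] [NP [Det the] [N cat]]]]]]]]]
The difference turns on whether NP → NP PP is used at the relevant span, versus an alternative expansion of NP.

7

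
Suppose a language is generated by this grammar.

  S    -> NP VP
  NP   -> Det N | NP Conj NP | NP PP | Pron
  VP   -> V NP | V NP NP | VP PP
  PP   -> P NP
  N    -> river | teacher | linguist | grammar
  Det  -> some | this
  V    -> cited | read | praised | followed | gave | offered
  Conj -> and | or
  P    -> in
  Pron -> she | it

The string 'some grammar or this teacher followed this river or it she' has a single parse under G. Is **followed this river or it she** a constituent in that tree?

[S [NP [NP [Det some] [N grammar]] [Conj or] [NP [Det this] [N teacher]]] [VP [V followed] [NP [NP [Det this] [N river]] [Conj or] [NP [Pron it]]] [NP [Pron she]]]]
The words 'followed this river or it she' are exhaustively dominated by a single VP node (built by VP → V NP NP), so they form a constituent.

Yes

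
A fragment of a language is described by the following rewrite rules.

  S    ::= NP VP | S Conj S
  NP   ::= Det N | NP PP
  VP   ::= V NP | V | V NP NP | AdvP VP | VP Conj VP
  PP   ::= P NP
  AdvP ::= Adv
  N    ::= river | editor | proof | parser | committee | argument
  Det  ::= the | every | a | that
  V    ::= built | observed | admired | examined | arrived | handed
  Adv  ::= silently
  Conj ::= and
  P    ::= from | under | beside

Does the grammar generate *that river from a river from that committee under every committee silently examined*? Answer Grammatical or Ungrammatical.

S
  NP
    NP
      Det: that
      N: river
    PP
      P: from
      NP
        NP
          Det: a
          N: river
        PP
          P: from
          NP
            NP
              Det: that
              N: committee
            PP
              P: under
              NP
                Det: every
                N: committee
  VP
    AdvP
      Adv: silently
    VP
      V: examined
Every word is introduced by a lexical rule and the phrasal rules combine the resulting categories into a single S.

Grammatical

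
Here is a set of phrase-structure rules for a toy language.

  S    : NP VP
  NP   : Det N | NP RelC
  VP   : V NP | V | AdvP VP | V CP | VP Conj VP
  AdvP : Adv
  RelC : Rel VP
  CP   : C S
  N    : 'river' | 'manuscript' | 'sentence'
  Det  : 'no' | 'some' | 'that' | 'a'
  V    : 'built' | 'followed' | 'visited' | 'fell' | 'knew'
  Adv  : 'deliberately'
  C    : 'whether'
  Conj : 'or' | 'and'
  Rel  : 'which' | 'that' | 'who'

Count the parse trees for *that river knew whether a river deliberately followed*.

[S [NP [Det that] [N river]] [VP [V knew] [CP [C whether] [S [NP [Det a] [N river]] [VP [AdvP [Adv deliberately]] [VP [V followed]]]]]]]
No rule offers an alternative attachment or grouping for any span, so this is the only derivation.

1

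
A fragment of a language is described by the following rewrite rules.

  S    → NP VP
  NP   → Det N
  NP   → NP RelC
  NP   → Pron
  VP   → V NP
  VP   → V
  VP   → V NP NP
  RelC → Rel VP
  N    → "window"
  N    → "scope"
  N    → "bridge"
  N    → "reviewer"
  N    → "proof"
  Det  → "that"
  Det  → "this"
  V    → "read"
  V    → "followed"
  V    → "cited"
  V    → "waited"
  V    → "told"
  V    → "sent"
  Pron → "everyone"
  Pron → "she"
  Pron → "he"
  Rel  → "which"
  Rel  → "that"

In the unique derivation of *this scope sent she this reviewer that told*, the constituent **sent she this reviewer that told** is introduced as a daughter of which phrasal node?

S
  NP
    Det: this
    N: scope
  VP
    V: sent
    NP
      Pron: she
    NP
      NP
        Det: this
        N: reviewer
      RelC
        Rel: that
        VP
          V: told
The span 'sent she this reviewer that told' is the VP node built by VP → V NP NP.
Its mother is the S built by S → NP VP.

S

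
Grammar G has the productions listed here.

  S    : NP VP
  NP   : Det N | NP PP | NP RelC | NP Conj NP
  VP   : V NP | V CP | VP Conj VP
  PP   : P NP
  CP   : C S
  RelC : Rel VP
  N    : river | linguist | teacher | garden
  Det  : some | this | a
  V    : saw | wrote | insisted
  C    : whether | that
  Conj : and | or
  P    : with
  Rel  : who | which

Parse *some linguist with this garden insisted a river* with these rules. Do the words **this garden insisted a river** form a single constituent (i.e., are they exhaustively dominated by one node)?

[S [NP [NP [Det some] [N linguist]] [PP [P with] [NP [Det this] [N garden]]]] [VP [V insisted] [NP [Det a] [N river]]]]
The smallest constituent containing 'this garden insisted a river' is the S spanning 'some linguist with this garden insisted a river'; no single node in the tree dominates exactly the given words.

No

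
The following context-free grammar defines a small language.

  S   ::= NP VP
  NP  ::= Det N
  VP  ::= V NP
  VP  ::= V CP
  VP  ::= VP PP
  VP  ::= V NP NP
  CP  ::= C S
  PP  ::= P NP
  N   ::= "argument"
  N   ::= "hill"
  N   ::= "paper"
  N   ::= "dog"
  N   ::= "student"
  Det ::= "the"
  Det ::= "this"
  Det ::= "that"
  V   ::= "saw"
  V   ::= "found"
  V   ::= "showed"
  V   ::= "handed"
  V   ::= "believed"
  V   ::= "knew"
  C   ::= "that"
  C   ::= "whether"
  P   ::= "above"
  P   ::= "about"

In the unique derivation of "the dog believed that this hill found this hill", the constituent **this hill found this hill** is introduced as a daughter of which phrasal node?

S
  NP
    Det: the
    N: dog
  VP
    V: believed
    CP
      C: that
      S
        NP
          Det: this
          N: hill
        VP
          V: found
          NP
            Det: this
            N: hill
The span 'this hill found this hill' is the S node built by S → NP VP.
Its mother is the CP built by CP → C S.

CP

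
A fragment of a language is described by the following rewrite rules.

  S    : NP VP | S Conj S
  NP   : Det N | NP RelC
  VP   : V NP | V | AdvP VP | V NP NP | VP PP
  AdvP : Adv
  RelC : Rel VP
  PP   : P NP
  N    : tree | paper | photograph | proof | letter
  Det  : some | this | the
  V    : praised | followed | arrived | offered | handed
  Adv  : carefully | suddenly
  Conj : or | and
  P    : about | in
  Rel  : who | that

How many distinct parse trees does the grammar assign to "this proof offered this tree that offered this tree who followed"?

3

Two of the 3 distinct bracketings:
[S [NP [Det this] [N proof]] [VP [V offered] [NP [NP [Det this] [N tree]] [RelC [Rel that] [VP [V offered] [NP [NP [Det this] [N tree]] [RelC [Rel who] [VP [V followed]]]]]]]]]
[S [NP [Det this] [N proof]] [VP [V offered] [NP [NP [NP [Det this] [N tree]] [RelC [Rel that] [VP [V offered] [NP [Det this] [N tree]]]]] [RelC [Rel who] [VP [V followed]]]]]]
The trees differ in how a recursive rule is bracketed over the same span.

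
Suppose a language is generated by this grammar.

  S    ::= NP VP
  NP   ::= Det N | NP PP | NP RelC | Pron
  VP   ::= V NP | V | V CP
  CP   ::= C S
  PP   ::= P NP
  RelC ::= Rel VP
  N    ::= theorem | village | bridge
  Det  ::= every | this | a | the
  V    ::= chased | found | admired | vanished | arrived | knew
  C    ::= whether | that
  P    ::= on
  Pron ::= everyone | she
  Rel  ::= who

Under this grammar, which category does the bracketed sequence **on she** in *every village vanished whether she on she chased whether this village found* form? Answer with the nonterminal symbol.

PP

[S [NP [Det every] [N village]] [VP [V vanished] [CP [C whether] [S [NP [NP [Pron she]] [PP [P on] [NP [Pron she]]]] [VP [V chased] [CP [C whether] [S [NP [Det this] [N village]] [VP [V found]]]]]]]]]
The span 'on she' is the PP node built by PP → P NP.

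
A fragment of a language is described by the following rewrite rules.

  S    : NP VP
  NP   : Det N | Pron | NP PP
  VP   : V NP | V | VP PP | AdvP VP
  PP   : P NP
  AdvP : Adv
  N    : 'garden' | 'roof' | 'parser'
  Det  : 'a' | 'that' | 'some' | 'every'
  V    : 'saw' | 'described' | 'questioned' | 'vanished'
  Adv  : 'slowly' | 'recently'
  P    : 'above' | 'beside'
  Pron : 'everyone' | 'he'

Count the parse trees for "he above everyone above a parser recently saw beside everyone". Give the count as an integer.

4

Two of the 4 distinct bracketings:
[S [NP [NP [Pron he]] [PP [P above] [NP [NP [Pron everyone]] [PP [P above] [NP [Det a] [N parser]]]]]] [VP [VP [AdvP [Adv recently]] [VP [V saw]]] [PP [P beside] [NP [Pron everyone]]]]]
[S [NP [NP [Pron he]] [PP [P above] [NP [NP [Pron everyone]] [PP [P above] [NP [Det a] [N parser]]]]]] [VP [AdvP [Adv recently]] [VP [VP [V saw]] [PP [P beside] [NP [Pron everyone]]]]]]
The trees differ in how a recursive rule is bracketed over the same span.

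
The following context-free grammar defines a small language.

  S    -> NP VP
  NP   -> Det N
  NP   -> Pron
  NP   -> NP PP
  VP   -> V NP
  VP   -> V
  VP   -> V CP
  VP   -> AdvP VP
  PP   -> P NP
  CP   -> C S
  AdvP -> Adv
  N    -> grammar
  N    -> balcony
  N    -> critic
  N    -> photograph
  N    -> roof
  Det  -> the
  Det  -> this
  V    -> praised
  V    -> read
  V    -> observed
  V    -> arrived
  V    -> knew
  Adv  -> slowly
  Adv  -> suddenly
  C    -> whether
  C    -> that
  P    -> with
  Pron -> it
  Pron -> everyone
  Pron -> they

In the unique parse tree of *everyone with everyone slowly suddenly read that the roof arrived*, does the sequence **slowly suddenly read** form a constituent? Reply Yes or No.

No

[S [NP [NP [Pron everyone]] [PP [P with] [NP [Pron everyone]]]] [VP [AdvP [Adv slowly]] [VP [AdvP [Adv suddenly]] [VP [V read] [CP [C that] [S [NP [Det the] [N roof]] [VP [V arrived]]]]]]]]
The smallest constituent containing 'slowly suddenly read' is the VP spanning 'slowly suddenly read that the roof arrived'; no single node in the tree dominates exactly the given words.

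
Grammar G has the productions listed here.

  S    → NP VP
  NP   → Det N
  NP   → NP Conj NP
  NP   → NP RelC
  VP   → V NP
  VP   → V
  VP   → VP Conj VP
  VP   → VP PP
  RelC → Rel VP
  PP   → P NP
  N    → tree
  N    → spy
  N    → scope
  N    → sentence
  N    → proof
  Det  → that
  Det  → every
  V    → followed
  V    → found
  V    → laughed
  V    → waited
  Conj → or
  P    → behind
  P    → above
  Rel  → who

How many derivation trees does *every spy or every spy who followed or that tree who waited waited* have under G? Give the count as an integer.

7

Two of the 7 distinct bracketings:
[S [NP [NP [Det every] [N spy]] [Conj or] [NP [NP [NP [Det every] [N spy]] [RelC [Rel who] [VP [V followed]]]] [Conj or] [NP [NP [Det that] [N tree]] [RelC [Rel who] [VP [V waited]]]]]] [VP [V waited]]]
[S [NP [NP [Det every] [N spy]] [Conj or] [NP [NP [NP [NP [Det every] [N spy]] [RelC [Rel who] [VP [V followed]]]] [Conj or] [NP [Det that] [N tree]]] [RelC [Rel who] [VP [V waited]]]]] [VP [V waited]]]
The trees differ in how a recursive rule is bracketed over the same span.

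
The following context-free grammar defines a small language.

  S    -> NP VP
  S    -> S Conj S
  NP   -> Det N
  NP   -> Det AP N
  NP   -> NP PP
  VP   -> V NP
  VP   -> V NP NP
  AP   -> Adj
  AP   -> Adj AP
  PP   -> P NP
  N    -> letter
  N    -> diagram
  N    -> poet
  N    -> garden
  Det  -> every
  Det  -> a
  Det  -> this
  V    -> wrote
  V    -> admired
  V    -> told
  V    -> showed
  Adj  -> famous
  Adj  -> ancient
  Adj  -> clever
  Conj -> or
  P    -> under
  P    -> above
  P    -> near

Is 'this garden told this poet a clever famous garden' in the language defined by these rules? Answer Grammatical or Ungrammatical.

Grammatical

S
  NP
    Det: this
    N: garden
  VP
    V: told
    NP
      Det: this
      N: poet
    NP
      Det: a
      AP
        Adj: clever
        AP
          Adj: famous
      N: garden
Every word is introduced by a lexical rule and the phrasal rules combine the resulting categories into a single S.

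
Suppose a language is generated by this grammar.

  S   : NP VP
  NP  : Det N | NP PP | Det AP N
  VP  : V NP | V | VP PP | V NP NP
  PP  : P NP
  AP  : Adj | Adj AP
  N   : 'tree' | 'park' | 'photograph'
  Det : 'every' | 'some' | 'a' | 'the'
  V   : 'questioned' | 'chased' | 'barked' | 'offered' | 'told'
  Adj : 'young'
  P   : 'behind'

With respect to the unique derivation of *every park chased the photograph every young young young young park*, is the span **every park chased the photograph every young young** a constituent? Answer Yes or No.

[S [NP [Det every] [N park]] [VP [V chased] [NP [Det the] [N photograph]] [NP [Det every] [AP [Adj young] [AP [Adj young] [AP [Adj young] [AP [Adj young]]]]] [N park]]]]
The smallest constituent containing 'every park chased the photograph every young young' is the S spanning 'every park chased the photograph every young young young young park'; no single node in the tree dominates exactly the given words.

No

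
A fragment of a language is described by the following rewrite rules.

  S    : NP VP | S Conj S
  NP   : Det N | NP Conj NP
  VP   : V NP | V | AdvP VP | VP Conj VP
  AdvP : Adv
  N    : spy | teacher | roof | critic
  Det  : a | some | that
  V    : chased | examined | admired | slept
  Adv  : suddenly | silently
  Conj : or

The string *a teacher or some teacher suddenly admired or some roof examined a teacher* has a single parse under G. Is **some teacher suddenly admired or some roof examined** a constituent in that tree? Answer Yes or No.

No

[S [S [NP [NP [Det a] [N teacher]] [Conj or] [NP [Det some] [N teacher]]] [VP [AdvP [Adv suddenly]] [VP [V admired]]]] [Conj or] [S [NP [Det some] [N roof]] [VP [V examined] [NP [Det a] [N teacher]]]]]
The smallest constituent containing 'some teacher suddenly admired or some roof examined' is the S spanning 'a teacher or some teacher suddenly admired or some roof examined a teacher'; no single node in the tree dominates exactly the given words.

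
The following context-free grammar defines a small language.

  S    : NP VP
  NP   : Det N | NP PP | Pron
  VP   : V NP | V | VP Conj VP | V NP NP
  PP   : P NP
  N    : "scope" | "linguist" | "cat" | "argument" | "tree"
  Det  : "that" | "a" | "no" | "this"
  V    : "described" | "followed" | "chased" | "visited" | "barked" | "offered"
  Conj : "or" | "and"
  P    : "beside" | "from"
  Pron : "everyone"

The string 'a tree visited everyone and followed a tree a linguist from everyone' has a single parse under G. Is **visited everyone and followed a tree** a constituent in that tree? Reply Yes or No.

[S [NP [Det a] [N tree]] [VP [VP [V visited] [NP [Pron everyone]]] [Conj and] [VP [V followed] [NP [Det a] [N tree]] [NP [NP [Det a] [N linguist]] [PP [P from] [NP [Pron everyone]]]]]]]
The smallest constituent containing 'visited everyone and followed a tree' is the VP spanning 'visited everyone and followed a tree a linguist from everyone'; no single node in the tree dominates exactly the given words.

No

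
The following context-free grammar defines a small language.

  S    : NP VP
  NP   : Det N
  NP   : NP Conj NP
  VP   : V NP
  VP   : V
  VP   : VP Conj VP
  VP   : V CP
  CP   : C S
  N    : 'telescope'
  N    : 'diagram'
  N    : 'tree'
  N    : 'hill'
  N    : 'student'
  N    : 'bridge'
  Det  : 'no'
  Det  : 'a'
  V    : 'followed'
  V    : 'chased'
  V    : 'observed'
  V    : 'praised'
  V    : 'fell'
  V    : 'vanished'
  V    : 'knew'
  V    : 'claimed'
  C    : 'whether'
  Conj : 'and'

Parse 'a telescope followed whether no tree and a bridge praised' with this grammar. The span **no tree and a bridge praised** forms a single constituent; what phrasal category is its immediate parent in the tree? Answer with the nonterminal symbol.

CP

S
  NP
    Det: a
    N: telescope
  VP
    V: followed
    CP
      C: whether
      S
        NP
          NP
            Det: no
            N: tree
          Conj: and
          NP
            Det: a
            N: bridge
        VP
          V: praised
The span 'no tree and a bridge praised' is the S node built by S → NP VP.
Its mother is the CP built by CP → C S.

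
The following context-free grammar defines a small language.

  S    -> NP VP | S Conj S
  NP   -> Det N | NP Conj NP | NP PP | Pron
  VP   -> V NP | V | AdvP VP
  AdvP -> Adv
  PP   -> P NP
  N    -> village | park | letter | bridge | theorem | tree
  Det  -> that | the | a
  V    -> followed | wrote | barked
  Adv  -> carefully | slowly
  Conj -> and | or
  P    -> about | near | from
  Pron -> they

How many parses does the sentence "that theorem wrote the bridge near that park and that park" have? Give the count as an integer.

2

The two bracketings:
[S [NP [Det that] [N theorem]] [VP [V wrote] [NP [NP [NP [Det the] [N bridge]] [PP [P near] [NP [Det that] [N park]]]] [Conj and] [NP [Det that] [N park]]]]]
[S [NP [Det that] [N theorem]] [VP [V wrote] [NP [NP [Det the] [N bridge]] [PP [P near] [NP [NP [Det that] [N park]] [Conj and] [NP [Det that] [N park]]]]]]]
The trees differ in how a recursive rule is bracketed over the same span.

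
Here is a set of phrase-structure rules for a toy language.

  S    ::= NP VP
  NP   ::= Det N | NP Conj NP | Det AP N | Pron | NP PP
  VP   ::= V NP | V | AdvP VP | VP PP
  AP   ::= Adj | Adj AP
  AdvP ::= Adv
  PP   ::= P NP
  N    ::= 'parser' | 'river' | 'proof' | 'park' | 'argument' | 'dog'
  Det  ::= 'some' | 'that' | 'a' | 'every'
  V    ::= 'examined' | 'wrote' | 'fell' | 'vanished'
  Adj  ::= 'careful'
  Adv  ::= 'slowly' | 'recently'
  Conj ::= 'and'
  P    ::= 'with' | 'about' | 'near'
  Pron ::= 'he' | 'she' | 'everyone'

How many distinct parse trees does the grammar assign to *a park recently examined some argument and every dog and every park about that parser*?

9

Two of the 9 distinct bracketings:
[S [NP [Det a] [N park]] [VP [AdvP [Adv recently]] [VP [V examined] [NP [NP [Det some] [N argument]] [Conj and] [NP [NP [Det every] [N dog]] [Conj and] [NP [NP [Det every] [N park]] [PP [P about] [NP [Det that] [N parser]]]]]]]]]
[S [NP [Det a] [N park]] [VP [AdvP [Adv recently]] [VP [V examined] [NP [NP [Det some] [N argument]] [Conj and] [NP [NP [NP [Det every] [N dog]] [Conj and] [NP [Det every] [N park]]] [PP [P about] [NP [Det that] [N parser]]]]]]]]
The trees differ in how a recursive rule is bracketed over the same span.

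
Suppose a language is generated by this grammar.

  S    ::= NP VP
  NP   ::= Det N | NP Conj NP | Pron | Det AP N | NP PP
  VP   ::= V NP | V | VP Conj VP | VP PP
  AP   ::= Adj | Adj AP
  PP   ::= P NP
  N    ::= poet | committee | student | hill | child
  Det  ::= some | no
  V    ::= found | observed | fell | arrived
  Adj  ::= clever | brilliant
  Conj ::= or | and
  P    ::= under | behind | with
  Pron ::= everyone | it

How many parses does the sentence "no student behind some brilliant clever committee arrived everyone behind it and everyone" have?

Two of the 3 distinct bracketings:
[S [NP [NP [Det no] [N student]] [PP [P behind] [NP [Det some] [AP [Adj brilliant] [AP [Adj clever]]] [N committee]]]] [VP [V arrived] [NP [NP [NP [Pron everyone]] [PP [P behind] [NP [Pron it]]]] [Conj and] [NP [Pron everyone]]]]]
[S [NP [NP [Det no] [N student]] [PP [P behind] [NP [Det some] [AP [Adj brilliant] [AP [Adj clever]]] [N committee]]]] [VP [V arrived] [NP [NP [Pron everyone]] [PP [P behind] [NP [NP [Pron it]] [Conj and] [NP [Pron everyone]]]]]]]
The trees differ in how a recursive rule is bracketed over the same span.

3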